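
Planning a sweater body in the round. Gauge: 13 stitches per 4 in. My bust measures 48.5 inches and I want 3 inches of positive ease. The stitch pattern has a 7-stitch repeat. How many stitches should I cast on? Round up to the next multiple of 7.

Finished = 48.5 + 3 = 51.5 inches.
13 / 4 = 3.25 sts/in.
51.5 × 3.25 = 167.38 sts.
Next multiple of 7: 168.

Cast on 168 stitches.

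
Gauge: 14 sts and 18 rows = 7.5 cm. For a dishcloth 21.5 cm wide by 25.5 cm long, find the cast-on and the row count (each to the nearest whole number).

Cast on 40 stitches and work 61 rows.

Stitch gauge = 14/7.5 = 1.867 sts/cm; 21.5 × 1.867 = 40.13 → 40 sts.
Row gauge = 18/7.5 = 2.4 rows/cm; 25.5 × 2.4 = 61.20 → 61 rows.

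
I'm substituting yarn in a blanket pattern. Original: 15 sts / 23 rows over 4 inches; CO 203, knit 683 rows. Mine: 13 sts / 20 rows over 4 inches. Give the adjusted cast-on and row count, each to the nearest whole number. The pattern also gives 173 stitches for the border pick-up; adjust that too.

Cast on 176 stitches; work 594 rows; border pick-up 150 stitches.

Stitches: 203 × 13/15 = 175.93 → 176.
Rows: 683 × 20/23 = 593.91 → 594.
border pick-up: 173 × 13/15 = 149.93 → 150.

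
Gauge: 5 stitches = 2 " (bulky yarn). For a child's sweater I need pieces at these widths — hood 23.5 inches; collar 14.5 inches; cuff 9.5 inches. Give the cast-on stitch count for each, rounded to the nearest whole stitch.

hood 59; collar 36; cuff 24.

Rate = 5/2 = 2.5 sts per in.
hood: 23.5 × 2.5 = 58.75 → 59.
collar: 14.5 × 2.5 = 36.25 → 36.
cuff: 9.5 × 2.5 = 23.75 → 24.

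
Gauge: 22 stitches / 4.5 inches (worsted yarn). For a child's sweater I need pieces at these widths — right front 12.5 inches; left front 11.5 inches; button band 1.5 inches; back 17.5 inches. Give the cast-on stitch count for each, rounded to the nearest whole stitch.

Rate = 22/4.5 = 4.889 sts per in.
right front: 12.5 × 4.889 = 61.11 → 61.
left front: 11.5 × 4.889 = 56.22 → 56.
button band: 1.5 × 4.889 = 7.33 → 7.
back: 17.5 × 4.889 = 85.56 → 86.

right front 61; left front 56; button band 7; back 86.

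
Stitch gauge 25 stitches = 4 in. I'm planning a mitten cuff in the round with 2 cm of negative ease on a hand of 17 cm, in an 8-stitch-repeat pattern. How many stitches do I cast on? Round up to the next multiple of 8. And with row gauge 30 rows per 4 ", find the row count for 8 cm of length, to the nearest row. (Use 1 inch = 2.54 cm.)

Finished = 17 − 2 = 15 cm.
15 cm × 1/2.54 = 5.91 inches.
25/4 = 6.25 sts per in; 5.91 × 6.25 = 36.91 sts.
Next multiple of 8 → 40.
8 cm = 3.15 inches; × 7.5 = 23.62 → 24 rows.

Cast on 40 stitches; work 24 rows.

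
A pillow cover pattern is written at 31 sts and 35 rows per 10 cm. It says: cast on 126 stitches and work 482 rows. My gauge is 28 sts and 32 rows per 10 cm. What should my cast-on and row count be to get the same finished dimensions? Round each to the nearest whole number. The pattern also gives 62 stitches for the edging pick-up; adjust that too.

Stitches: 126 × 28/31 = 113.81 → 114.
Rows: 482 × 32/35 = 440.69 → 441.
edging pick-up: 62 × 28/31 = 56.00 → 56.

Cast on 114 stitches; work 441 rows; edging pick-up 56 stitches.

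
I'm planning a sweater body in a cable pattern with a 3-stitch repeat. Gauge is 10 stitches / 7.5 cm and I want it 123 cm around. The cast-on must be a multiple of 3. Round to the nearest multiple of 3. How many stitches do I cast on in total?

10 / 7.5 = 1.333 sts per cm.
123 × 1.333 = 164.00 sts.
Nearest multiple of 3: 165.

CO 165 sts.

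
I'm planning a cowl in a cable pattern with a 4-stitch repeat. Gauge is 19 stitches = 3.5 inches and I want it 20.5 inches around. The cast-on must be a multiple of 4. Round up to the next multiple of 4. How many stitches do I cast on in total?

112 stitches.

19 / 3.5 = 5.429 sts per inch.
20.5 × 5.429 = 111.29 sts.
Next multiple of 4: 112.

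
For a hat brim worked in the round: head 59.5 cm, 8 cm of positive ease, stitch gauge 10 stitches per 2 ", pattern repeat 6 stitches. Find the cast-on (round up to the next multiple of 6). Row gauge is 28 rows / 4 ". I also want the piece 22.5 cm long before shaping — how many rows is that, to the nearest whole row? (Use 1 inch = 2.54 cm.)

Finished = 59.5 + 8 = 67.5 cm.
67.5 cm × 1/2.54 = 26.57 inches.
10/2 = 5 sts per in; 26.57 × 5 = 132.87 sts.
Next multiple of 6 → 138.
22.5 cm = 8.86 inches; × 7 = 62.01 → 62 rows.

Cast on 138 stitches; work 62 rows.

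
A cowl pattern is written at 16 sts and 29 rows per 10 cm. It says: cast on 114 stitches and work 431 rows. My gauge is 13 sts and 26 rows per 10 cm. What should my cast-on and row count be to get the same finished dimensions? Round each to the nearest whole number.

Stitches: 114 × 13/16 = 92.62 → 93.
Rows: 431 × 26/29 = 386.41 → 386.

Cast on 93 stitches; work 386 rows.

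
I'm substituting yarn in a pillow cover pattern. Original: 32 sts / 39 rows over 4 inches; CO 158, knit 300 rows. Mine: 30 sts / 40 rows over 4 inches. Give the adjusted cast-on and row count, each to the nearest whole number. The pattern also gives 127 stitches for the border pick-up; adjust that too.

Cast on 148 stitches; work 308 rows; border pick-up 119 stitches.

Stitches: 158 × 30/32 = 148.12 → 148.
Rows: 300 × 40/39 = 307.69 → 308.
border pick-up: 127 × 30/32 = 119.06 → 119.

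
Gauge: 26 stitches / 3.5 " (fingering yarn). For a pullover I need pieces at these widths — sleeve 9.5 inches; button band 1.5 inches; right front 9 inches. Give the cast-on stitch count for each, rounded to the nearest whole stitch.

Rate = 26/3.5 = 7.429 sts per in.
sleeve: 9.5 × 7.429 = 70.57 → 71.
button band: 1.5 × 7.429 = 11.14 → 11.
right front: 9 × 7.429 = 66.86 → 67.

sleeve 71; button band 11; right front 67.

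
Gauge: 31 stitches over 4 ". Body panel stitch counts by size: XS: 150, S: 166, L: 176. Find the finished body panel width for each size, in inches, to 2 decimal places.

31/4 = 7.75 sts per in.
XS: 150 / 7.75 = 19.355 → 19.35 in.
S: 166 / 7.75 = 21.419 → 21.42 in.
L: 176 / 7.75 = 22.710 → 22.71 in.

XS 19.35 inches; S 21.42 inches; L 22.71 inches.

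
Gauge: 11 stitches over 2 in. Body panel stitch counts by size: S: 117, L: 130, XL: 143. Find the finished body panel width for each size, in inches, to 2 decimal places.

S 21.27 inches; L 23.64 inches; XL 26.00 inches.

11/2 = 5.5 sts per in.
S: 117 / 5.5 = 21.273 → 21.27 in.
L: 130 / 5.5 = 23.636 → 23.64 in.
XL: 143 / 5.5 = 26.000 → 26.00 in.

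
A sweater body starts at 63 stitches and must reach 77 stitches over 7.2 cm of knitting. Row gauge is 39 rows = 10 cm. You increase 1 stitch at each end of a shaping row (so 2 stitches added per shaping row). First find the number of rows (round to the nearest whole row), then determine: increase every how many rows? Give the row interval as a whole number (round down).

Rows = 7.2 × 3.9 = 28.1 → 28 rows.
Stitches to add: 14 → 7 shaping rows (at 2 st each).
28 / 7 = 4.00 → every 4 rows.

Increase every 4th row.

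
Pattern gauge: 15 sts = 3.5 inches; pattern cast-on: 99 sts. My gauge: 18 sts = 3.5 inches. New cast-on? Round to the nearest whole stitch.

Scale factor = 18 / 15 = 1.200.
99 × 18 / 15 = 118.80 sts.
→ 119 sts.

Cast on 119 stitches.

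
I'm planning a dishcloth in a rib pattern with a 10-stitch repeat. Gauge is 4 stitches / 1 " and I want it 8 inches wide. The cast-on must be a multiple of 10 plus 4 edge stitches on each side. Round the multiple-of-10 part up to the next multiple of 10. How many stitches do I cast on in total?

4 / 1 = 4 sts per inch.
8 × 4 = 32.00 sts.
Less 8 edge sts → 24.00 for the repeat.
Next multiple of 10: 30.
Add back 8 edge sts → 38.

CO 38 sts.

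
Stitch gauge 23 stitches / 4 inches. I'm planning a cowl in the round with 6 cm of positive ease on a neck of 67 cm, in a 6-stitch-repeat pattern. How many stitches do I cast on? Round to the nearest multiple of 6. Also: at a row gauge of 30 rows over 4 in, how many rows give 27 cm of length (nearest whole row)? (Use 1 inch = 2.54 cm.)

Cast on 168 stitches; work 80 rows.

Finished = 67 + 6 = 73 cm.
73 cm × 1/2.54 = 28.74 inches.
23/4 = 5.75 sts per in; 28.74 × 5.75 = 165.26 sts.
Nearest multiple of 6 → 168.
27 cm = 10.63 inches; × 7.5 = 79.72 → 80 rows.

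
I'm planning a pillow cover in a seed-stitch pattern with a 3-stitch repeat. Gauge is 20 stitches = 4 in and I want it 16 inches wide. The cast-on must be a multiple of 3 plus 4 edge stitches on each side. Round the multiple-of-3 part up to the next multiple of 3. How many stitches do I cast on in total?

Cast on 80 stitches.

20 / 4 = 5 sts per inch.
16 × 5 = 80.00 sts.
Less 8 edge sts → 72.00 for the repeat.
Next multiple of 3: 72.
Add back 8 edge sts → 80.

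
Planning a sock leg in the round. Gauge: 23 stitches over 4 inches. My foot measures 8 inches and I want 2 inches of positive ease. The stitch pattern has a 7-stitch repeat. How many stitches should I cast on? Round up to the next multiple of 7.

Cast on 63 stitches.

Finished = 8 + 2 = 10 inches.
23 / 4 = 5.75 sts/in.
10 × 5.75 = 57.50 sts.
Next multiple of 7: 63.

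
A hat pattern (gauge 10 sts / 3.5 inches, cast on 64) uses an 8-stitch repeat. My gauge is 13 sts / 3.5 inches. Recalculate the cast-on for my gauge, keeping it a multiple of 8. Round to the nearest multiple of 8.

CO 80 sts.

64 × 13 / 10 = 83.20.
Nearest multiple of 8: 80.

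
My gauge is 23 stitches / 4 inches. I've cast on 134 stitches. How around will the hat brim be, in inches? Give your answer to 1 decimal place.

23 stitches / 4 inch = 5.75 stitches per inch.
134 / 5.75 = 23.30 inches.

23.3 inches.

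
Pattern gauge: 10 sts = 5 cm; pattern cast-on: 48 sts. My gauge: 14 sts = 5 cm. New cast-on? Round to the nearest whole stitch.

Scale factor = 14 / 10 = 1.400.
48 × 14 / 10 = 67.20 sts.
→ 67 sts.

Cast on 67 stitches.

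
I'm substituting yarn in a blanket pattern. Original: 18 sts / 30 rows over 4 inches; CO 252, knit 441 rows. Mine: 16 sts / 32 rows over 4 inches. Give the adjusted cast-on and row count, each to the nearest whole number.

Stitches: 252 × 16/18 = 224.00 → 224.
Rows: 441 × 32/30 = 470.40 → 470.

Cast on 224 stitches; work 470 rows.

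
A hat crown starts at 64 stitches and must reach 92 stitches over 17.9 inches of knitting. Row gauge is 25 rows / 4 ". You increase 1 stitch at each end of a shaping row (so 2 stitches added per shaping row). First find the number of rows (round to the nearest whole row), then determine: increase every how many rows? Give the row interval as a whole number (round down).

Rows = 17.9 × 6.25 = 111.9 → 112 rows.
Stitches to add: 28 → 14 shaping rows (at 2 st each).
112 / 14 = 8.00 → every 8 rows.

Increase every 8th row.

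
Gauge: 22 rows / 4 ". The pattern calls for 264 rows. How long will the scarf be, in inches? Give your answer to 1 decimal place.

22 rows / 4 inch = 5.5 rows per inch.
264 / 5.5 = 48.00 inches.

48.0 inches.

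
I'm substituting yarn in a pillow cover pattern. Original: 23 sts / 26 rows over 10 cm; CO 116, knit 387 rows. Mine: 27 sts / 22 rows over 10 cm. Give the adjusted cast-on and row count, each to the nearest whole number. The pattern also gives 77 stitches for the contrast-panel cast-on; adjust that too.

Stitches: 116 × 27/23 = 136.17 → 136.
Rows: 387 × 22/26 = 327.46 → 327.
contrast-panel cast-on: 77 × 27/23 = 90.39 → 90.

Cast on 136 stitches; work 327 rows; contrast-panel cast-on 90 stitches.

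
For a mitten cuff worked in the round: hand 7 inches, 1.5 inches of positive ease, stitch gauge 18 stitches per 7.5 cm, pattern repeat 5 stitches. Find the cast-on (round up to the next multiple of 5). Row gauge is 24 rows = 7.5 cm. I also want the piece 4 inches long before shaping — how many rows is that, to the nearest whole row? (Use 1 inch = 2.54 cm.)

Finished = 7 + 1.5 = 8.5 inches.
8.5 inches × 2.54 = 21.59 cm.
18/7.5 = 2.4 sts per cm; 21.59 × 2.4 = 51.82 sts.
Next multiple of 5 → 55.
4 inches = 10.16 cm; × 3.2 = 32.51 → 33 rows.

Cast on 55 stitches; work 33 rows.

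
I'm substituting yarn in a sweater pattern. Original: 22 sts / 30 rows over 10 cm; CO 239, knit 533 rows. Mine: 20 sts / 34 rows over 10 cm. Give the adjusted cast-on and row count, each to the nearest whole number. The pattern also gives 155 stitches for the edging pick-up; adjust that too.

Cast on 217 stitches; work 604 rows; edging pick-up 141 stitches.

Stitches: 239 × 20/22 = 217.27 → 217.
Rows: 533 × 34/30 = 604.07 → 604.
edging pick-up: 155 × 20/22 = 140.91 → 141.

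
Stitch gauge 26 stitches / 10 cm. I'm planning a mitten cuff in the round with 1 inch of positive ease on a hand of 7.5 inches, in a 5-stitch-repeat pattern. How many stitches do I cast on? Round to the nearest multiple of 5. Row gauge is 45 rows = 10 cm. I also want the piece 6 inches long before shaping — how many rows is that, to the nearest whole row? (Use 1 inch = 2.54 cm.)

Finished = 7.5 + 1 = 8.5 inches.
8.5 inches × 2.54 = 21.59 cm.
26/10 = 2.6 sts per cm; 21.59 × 2.6 = 56.13 sts.
Nearest multiple of 5 → 55.
6 inches = 15.24 cm; × 4.5 = 68.58 → 69 rows.

Cast on 55 stitches; work 69 rows.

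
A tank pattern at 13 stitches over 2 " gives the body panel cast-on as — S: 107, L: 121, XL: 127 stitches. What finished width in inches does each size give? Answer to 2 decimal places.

S 16.46 inches; L 18.62 inches; XL 19.54 inches.

13/2 = 6.5 sts per in.
S: 107 / 6.5 = 16.462 → 16.46 in.
L: 121 / 6.5 = 18.615 → 18.62 in.
XL: 127 / 6.5 = 19.538 → 19.54 in.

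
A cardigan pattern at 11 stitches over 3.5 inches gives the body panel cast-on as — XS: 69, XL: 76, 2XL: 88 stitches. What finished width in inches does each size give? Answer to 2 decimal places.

11/3.5 = 3.143 sts per in.
XS: 69 / 3.143 = 21.955 → 21.95 in.
XL: 76 / 3.143 = 24.182 → 24.18 in.
2XL: 88 / 3.143 = 28.000 → 28.00 in.

XS 21.95 inches; XL 24.18 inches; 2XL 28.00 inches.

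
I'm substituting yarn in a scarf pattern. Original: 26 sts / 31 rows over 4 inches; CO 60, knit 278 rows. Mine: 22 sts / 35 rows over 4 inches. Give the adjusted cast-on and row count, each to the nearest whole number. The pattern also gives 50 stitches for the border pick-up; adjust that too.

Cast on 51 stitches; work 314 rows; border pick-up 42 stitches.

Stitches: 60 × 22/26 = 50.77 → 51.
Rows: 278 × 35/31 = 313.87 → 314.
border pick-up: 50 × 22/26 = 42.31 → 42.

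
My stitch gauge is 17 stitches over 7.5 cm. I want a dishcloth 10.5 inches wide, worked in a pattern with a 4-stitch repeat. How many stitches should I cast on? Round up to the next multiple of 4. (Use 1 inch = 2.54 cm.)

10.5 in = 10.5 × 2.54 = 26.67 cm.
17 / 7.5 = 2.267 sts/cm.
26.67 × 2.267 = 60.45 sts.
→ 64.

CO 64 sts.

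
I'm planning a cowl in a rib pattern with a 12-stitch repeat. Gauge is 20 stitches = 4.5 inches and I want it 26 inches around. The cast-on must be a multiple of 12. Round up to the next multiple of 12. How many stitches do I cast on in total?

CO 120 sts.

20 / 4.5 = 4.444 sts per inch.
26 × 4.444 = 115.56 sts.
Next multiple of 12: 120.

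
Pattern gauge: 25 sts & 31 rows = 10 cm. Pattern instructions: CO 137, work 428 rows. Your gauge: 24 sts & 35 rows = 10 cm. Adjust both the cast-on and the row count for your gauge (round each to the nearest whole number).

Cast on 132 stitches; work 483 rows.

Stitches: 137 × 24/25 = 131.52 → 132.
Rows: 428 × 35/31 = 483.23 → 483.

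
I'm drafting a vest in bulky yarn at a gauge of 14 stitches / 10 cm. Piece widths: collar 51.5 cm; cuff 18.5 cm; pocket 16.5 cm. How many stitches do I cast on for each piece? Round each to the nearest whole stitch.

collar 72; cuff 26; pocket 23.

Rate = 14/10 = 1.4 sts per cm.
collar: 51.5 × 1.4 = 72.10 → 72.
cuff: 18.5 × 1.4 = 25.90 → 26.
pocket: 16.5 × 1.4 = 23.10 → 23.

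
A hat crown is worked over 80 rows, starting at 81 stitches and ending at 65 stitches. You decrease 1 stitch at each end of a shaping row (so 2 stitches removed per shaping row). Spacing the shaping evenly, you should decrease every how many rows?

Stitches to remove: |65 − 81| = 16.
Shaping rows needed: 16 / 2 = 8.
80 rows / 8 = every 10 rows.

Decrease every 10th row.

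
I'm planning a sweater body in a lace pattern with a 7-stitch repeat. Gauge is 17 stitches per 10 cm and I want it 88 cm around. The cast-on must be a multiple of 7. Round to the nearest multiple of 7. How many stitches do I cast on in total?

147 stitches.

17 / 10 = 1.7 sts per cm.
88 × 1.7 = 149.60 sts.
Nearest multiple of 7: 147.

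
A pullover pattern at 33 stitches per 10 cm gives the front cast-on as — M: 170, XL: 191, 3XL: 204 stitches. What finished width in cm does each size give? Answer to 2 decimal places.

M 51.52 cm; XL 57.88 cm; 3XL 61.82 cm.

33/10 = 3.3 sts per cm.
M: 170 / 3.3 = 51.515 → 51.52 cm.
XL: 191 / 3.3 = 57.879 → 57.88 cm.
3XL: 204 / 3.3 = 61.818 → 61.82 cm.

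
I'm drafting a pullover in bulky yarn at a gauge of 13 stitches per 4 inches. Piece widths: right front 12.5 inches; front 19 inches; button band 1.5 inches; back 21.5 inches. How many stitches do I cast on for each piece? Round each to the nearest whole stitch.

Rate = 13/4 = 3.25 sts per in.
right front: 12.5 × 3.25 = 40.62 → 41.
front: 19 × 3.25 = 61.75 → 62.
button band: 1.5 × 3.25 = 4.88 → 5.
back: 21.5 × 3.25 = 69.88 → 70.

right front 41; front 62; button band 5; back 70.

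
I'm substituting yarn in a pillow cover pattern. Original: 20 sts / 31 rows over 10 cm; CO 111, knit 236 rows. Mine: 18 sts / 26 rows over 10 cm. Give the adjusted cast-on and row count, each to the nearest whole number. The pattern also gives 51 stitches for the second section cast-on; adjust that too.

Cast on 100 stitches; work 198 rows; second section cast-on 46 stitches.

Stitches: 111 × 18/20 = 99.90 → 100.
Rows: 236 × 26/31 = 197.94 → 198.
second section cast-on: 51 × 18/20 = 45.90 → 46.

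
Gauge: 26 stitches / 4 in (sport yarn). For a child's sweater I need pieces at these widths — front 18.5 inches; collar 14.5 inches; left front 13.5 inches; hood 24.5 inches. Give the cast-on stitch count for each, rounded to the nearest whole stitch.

Rate = 26/4 = 6.5 sts per in.
front: 18.5 × 6.5 = 120.25 → 120.
collar: 14.5 × 6.5 = 94.25 → 94.
left front: 13.5 × 6.5 = 87.75 → 88.
hood: 24.5 × 6.5 = 159.25 → 159.

front 120; collar 94; left front 88; hood 159.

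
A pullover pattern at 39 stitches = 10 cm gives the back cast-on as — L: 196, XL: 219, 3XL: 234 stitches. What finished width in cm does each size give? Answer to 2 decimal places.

L 50.26 cm; XL 56.15 cm; 3XL 60.00 cm.

39/10 = 3.9 sts per cm.
L: 196 / 3.9 = 50.256 → 50.26 cm.
XL: 219 / 3.9 = 56.154 → 56.15 cm.
3XL: 234 / 3.9 = 60.000 → 60.00 cm.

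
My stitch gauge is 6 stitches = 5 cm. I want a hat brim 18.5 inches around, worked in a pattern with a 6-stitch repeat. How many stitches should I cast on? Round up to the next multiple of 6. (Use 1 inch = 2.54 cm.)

18.5 in = 18.5 × 2.54 = 46.99 cm.
6 / 5 = 1.2 sts/cm.
46.99 × 1.2 = 56.39 sts.
→ 60.

Cast on 60 stitches.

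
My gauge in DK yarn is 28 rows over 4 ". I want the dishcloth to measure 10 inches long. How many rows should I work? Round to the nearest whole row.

28 rows / 4 in = 7 rows per inch.
10 × 7 = 70.00 rows.

70 rows.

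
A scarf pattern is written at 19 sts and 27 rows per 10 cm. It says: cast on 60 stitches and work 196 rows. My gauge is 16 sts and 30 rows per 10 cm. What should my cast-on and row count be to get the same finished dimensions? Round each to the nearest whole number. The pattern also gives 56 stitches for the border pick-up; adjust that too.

Cast on 51 stitches; work 218 rows; border pick-up 47 stitches.

Stitches: 60 × 16/19 = 50.53 → 51.
Rows: 196 × 30/27 = 217.78 → 218.
border pick-up: 56 × 16/19 = 47.16 → 47.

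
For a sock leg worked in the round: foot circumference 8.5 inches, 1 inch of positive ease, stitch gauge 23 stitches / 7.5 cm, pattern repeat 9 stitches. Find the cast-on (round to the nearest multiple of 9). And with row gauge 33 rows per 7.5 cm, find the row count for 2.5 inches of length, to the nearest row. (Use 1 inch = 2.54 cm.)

Finished = 8.5 + 1 = 9.5 inches.
9.5 inches × 2.54 = 24.13 cm.
23/7.5 = 3.067 sts per cm; 24.13 × 3.067 = 74.00 sts.
Nearest multiple of 9 → 72.
2.5 inches = 6.35 cm; × 4.4 = 27.94 → 28 rows.

Cast on 72 stitches; work 28 rows.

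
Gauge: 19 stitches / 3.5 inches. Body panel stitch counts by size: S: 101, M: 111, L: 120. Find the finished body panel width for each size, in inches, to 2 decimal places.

S 18.61 inches; M 20.45 inches; L 22.11 inches.

19/3.5 = 5.429 sts per in.
S: 101 / 5.429 = 18.605 → 18.61 in.
M: 111 / 5.429 = 20.447 → 20.45 in.
L: 120 / 5.429 = 22.105 → 22.11 in.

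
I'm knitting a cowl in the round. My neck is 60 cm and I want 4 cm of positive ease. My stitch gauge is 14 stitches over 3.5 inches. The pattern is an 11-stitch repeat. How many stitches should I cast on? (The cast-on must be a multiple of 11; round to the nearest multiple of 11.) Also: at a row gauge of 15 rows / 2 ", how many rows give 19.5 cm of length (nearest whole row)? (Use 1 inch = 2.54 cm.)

Finished = 60 + 4 = 64 cm.
64 cm × 1/2.54 = 25.20 inches.
14/3.5 = 4 sts per in; 25.20 × 4 = 100.79 sts.
Nearest multiple of 11 → 99.
19.5 cm = 7.68 inches; × 7.5 = 57.58 → 58 rows.

Cast on 99 stitches; work 58 rows.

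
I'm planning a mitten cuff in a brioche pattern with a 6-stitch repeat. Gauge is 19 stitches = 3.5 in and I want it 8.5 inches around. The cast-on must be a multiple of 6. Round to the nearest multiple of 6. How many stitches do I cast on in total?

19 / 3.5 = 5.429 sts per inch.
8.5 × 5.429 = 46.14 sts.
Nearest multiple of 6: 48.

48 stitches.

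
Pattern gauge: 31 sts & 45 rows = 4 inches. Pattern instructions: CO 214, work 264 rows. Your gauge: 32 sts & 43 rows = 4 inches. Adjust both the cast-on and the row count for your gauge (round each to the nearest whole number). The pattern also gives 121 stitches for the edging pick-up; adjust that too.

Stitches: 214 × 32/31 = 220.90 → 221.
Rows: 264 × 43/45 = 252.27 → 252.
edging pick-up: 121 × 32/31 = 124.90 → 125.

Cast on 221 stitches; work 252 rows; edging pick-up 125 stitches.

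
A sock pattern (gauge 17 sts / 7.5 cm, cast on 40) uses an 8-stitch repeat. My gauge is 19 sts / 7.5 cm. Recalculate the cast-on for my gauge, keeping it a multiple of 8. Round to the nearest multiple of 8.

40 × 19 / 17 = 44.71.
Nearest multiple of 8: 48.

CO 48 sts.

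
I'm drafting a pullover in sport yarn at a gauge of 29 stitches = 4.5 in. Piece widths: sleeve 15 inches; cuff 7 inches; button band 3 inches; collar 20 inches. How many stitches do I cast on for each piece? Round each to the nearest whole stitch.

sleeve 97; cuff 45; button band 19; collar 129.

Rate = 29/4.5 = 6.444 sts per in.
sleeve: 15 × 6.444 = 96.67 → 97.
cuff: 7 × 6.444 = 45.11 → 45.
button band: 3 × 6.444 = 19.33 → 19.
collar: 20 × 6.444 = 128.89 → 129.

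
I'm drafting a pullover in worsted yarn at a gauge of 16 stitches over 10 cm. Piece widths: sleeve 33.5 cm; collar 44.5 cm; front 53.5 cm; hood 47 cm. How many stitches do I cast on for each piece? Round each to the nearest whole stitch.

Rate = 16/10 = 1.6 sts per cm.
sleeve: 33.5 × 1.6 = 53.60 → 54.
collar: 44.5 × 1.6 = 71.20 → 71.
front: 53.5 × 1.6 = 85.60 → 86.
hood: 47 × 1.6 = 75.20 → 75.

sleeve 54; collar 71; front 86; hood 75.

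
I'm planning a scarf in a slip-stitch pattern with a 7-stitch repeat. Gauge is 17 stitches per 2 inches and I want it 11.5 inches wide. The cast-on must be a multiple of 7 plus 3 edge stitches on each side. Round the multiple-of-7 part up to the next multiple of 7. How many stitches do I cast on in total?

17 / 2 = 8.5 sts per inch.
11.5 × 8.5 = 97.75 sts.
Less 6 edge sts → 91.75 for the repeat.
Next multiple of 7: 98.
Add back 6 edge sts → 104.

Cast on 104 stitches.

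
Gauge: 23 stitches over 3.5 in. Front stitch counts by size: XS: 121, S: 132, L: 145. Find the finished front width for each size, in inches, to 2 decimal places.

23/3.5 = 6.571 sts per in.
XS: 121 / 6.571 = 18.413 → 18.41 in.
S: 132 / 6.571 = 20.087 → 20.09 in.
L: 145 / 6.571 = 22.065 → 22.07 in.

XS 18.41 inches; S 20.09 inches; L 22.07 inches.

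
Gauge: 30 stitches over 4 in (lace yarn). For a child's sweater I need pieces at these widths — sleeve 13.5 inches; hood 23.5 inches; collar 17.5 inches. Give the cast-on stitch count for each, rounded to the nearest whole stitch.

Rate = 30/4 = 7.5 sts per in.
sleeve: 13.5 × 7.5 = 101.25 → 101.
hood: 23.5 × 7.5 = 176.25 → 176.
collar: 17.5 × 7.5 = 131.25 → 131.

sleeve 101; hood 176; collar 131.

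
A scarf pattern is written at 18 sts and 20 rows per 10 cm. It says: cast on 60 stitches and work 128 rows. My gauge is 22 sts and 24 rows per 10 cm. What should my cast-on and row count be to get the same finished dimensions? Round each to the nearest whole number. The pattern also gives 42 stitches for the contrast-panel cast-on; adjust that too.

Stitches: 60 × 22/18 = 73.33 → 73.
Rows: 128 × 24/20 = 153.60 → 154.
contrast-panel cast-on: 42 × 22/18 = 51.33 → 51.

Cast on 73 stitches; work 154 rows; contrast-panel cast-on 51 stitches.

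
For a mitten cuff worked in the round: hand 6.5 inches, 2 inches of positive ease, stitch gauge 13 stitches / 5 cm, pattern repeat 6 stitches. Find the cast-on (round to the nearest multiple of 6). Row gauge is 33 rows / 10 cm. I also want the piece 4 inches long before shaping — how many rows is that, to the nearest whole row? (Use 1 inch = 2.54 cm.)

Cast on 54 stitches; work 34 rows.

Finished = 6.5 + 2 = 8.5 inches.
8.5 inches × 2.54 = 21.59 cm.
13/5 = 2.6 sts per cm; 21.59 × 2.6 = 56.13 sts.
Nearest multiple of 6 → 54.
4 inches = 10.16 cm; × 3.3 = 33.53 → 34 rows.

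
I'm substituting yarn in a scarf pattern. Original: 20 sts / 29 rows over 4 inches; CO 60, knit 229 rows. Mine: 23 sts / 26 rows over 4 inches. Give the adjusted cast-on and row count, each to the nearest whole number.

Stitches: 60 × 23/20 = 69.00 → 69.
Rows: 229 × 26/29 = 205.31 → 205.

Cast on 69 stitches; work 205 rows.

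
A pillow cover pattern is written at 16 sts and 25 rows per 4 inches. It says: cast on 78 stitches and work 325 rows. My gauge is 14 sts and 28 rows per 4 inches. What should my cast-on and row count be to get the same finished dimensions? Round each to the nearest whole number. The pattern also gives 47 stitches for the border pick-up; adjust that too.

Cast on 68 stitches; work 364 rows; border pick-up 41 stitches.

Stitches: 78 × 14/16 = 68.25 → 68.
Rows: 325 × 28/25 = 364.00 → 364.
border pick-up: 47 × 14/16 = 41.12 → 41.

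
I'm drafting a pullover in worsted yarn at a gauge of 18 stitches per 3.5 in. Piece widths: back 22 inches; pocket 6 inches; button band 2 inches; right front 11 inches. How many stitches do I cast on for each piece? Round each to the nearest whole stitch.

Rate = 18/3.5 = 5.143 sts per in.
back: 22 × 5.143 = 113.14 → 113.
pocket: 6 × 5.143 = 30.86 → 31.
button band: 2 × 5.143 = 10.29 → 10.
right front: 11 × 5.143 = 56.57 → 57.

back 113; pocket 31; button band 10; right front 57.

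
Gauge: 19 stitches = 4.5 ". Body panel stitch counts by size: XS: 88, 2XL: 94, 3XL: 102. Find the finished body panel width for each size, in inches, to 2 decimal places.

19/4.5 = 4.222 sts per in.
XS: 88 / 4.222 = 20.842 → 20.84 in.
2XL: 94 / 4.222 = 22.263 → 22.26 in.
3XL: 102 / 4.222 = 24.158 → 24.16 in.

XS 20.84 inches; 2XL 22.26 inches; 3XL 24.16 inches.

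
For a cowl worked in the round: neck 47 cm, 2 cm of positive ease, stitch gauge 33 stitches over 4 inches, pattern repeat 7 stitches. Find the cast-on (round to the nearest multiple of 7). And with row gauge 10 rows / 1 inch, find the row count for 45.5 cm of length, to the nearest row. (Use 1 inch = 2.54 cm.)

Finished = 47 + 2 = 49 cm.
49 cm × 1/2.54 = 19.29 inches.
33/4 = 8.25 sts per in; 19.29 × 8.25 = 159.15 sts.
Nearest multiple of 7 → 161.
45.5 cm = 17.91 inches; × 10 = 179.13 → 179 rows.

Cast on 161 stitches; work 179 rows.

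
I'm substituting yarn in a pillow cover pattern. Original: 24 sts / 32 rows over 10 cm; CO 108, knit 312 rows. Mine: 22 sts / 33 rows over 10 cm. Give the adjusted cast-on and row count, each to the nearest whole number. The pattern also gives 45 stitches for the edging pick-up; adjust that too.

Stitches: 108 × 22/24 = 99.00 → 99.
Rows: 312 × 33/32 = 321.75 → 322.
edging pick-up: 45 × 22/24 = 41.25 → 41.

Cast on 99 stitches; work 322 rows; edging pick-up 41 stitches.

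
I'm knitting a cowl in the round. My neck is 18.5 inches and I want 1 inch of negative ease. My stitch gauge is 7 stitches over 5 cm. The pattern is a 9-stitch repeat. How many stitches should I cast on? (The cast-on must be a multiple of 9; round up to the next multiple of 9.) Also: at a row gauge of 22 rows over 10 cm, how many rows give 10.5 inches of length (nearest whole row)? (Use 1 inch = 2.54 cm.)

Finished = 18.5 − 1 = 17.5 inches.
17.5 inches × 2.54 = 44.45 cm.
7/5 = 1.4 sts per cm; 44.45 × 1.4 = 62.23 sts.
Next multiple of 9 → 63.
10.5 inches = 26.67 cm; × 2.2 = 58.67 → 59 rows.

Cast on 63 stitches; work 59 rows.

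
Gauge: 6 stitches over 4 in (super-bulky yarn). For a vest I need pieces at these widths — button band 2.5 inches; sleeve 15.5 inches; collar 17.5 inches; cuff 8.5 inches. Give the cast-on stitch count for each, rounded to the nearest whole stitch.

Rate = 6/4 = 1.5 sts per in.
button band: 2.5 × 1.5 = 3.75 → 4.
sleeve: 15.5 × 1.5 = 23.25 → 23.
collar: 17.5 × 1.5 = 26.25 → 26.
cuff: 8.5 × 1.5 = 12.75 → 13.

button band 4; sleeve 23; collar 26; cuff 13.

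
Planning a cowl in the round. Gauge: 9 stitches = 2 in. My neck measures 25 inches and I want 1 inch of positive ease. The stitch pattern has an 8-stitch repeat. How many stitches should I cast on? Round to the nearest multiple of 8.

Finished = 25 + 1 = 26 inches.
9 / 2 = 4.5 sts/in.
26 × 4.5 = 117.00 sts.
Nearest multiple of 8: 120.

Cast on 120 stitches.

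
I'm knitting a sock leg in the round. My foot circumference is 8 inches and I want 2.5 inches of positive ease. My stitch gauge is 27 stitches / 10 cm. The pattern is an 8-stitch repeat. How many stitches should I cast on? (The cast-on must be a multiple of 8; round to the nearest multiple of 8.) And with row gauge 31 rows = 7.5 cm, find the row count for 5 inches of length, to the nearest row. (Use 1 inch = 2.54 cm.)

Cast on 72 stitches; work 52 rows.

Finished = 8 + 2.5 = 10.5 inches.
10.5 inches × 2.54 = 26.67 cm.
27/10 = 2.7 sts per cm; 26.67 × 2.7 = 72.01 sts.
Nearest multiple of 8 → 72.
5 inches = 12.70 cm; × 4.133 = 52.49 → 52 rows.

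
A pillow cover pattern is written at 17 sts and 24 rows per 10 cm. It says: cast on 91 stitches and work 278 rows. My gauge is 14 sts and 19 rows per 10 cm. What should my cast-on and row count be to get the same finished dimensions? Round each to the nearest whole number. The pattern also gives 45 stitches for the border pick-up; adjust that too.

Stitches: 91 × 14/17 = 74.94 → 75.
Rows: 278 × 19/24 = 220.08 → 220.
border pick-up: 45 × 14/17 = 37.06 → 37.

Cast on 75 stitches; work 220 rows; border pick-up 37 stitches.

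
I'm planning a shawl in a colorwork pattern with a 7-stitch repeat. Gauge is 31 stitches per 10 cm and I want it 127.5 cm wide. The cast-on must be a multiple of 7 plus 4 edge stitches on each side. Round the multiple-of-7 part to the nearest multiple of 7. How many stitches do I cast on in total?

31 / 10 = 3.1 sts per cm.
127.5 × 3.1 = 395.25 sts.
Less 8 edge sts → 387.25 for the repeat.
Nearest multiple of 7: 385.
Add back 8 edge sts → 393.

Cast on 393 stitches.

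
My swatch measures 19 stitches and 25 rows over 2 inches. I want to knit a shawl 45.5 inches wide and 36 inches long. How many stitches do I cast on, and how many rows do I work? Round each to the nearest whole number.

Cast on 432 stitches and work 450 rows.

Stitch gauge = 19/2 = 9.5 sts/in; 45.5 × 9.5 = 432.25 → 432 sts.
Row gauge = 25/2 = 12.5 rows/in; 36 × 12.5 = 450.00 → 450 rows.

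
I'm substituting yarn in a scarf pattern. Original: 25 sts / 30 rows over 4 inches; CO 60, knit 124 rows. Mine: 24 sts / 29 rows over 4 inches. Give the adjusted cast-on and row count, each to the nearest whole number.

Stitches: 60 × 24/25 = 57.60 → 58.
Rows: 124 × 29/30 = 119.87 → 120.

Cast on 58 stitches; work 120 rows.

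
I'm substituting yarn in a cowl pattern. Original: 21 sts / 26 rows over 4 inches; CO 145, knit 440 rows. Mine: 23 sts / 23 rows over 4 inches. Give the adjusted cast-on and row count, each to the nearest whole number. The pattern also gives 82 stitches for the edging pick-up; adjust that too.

Stitches: 145 × 23/21 = 158.81 → 159.
Rows: 440 × 23/26 = 389.23 → 389.
edging pick-up: 82 × 23/21 = 89.81 → 90.

Cast on 159 stitches; work 389 rows; edging pick-up 90 stitches.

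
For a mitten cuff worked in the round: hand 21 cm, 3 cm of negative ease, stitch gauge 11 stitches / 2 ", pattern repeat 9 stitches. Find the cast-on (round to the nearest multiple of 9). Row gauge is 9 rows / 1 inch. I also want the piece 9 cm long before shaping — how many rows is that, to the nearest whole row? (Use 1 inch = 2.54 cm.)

Cast on 36 stitches; work 32 rows.

Finished = 21 − 3 = 18 cm.
18 cm × 1/2.54 = 7.09 inches.
11/2 = 5.5 sts per in; 7.09 × 5.5 = 38.98 sts.
Nearest multiple of 9 → 36.
9 cm = 3.54 inches; × 9 = 31.89 → 32 rows.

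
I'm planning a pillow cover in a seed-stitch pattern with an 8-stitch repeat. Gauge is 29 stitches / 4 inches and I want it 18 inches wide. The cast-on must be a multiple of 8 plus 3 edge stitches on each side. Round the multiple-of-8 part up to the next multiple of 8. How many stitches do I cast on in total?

29 / 4 = 7.25 sts per inch.
18 × 7.25 = 130.50 sts.
Less 6 edge sts → 124.50 for the repeat.
Next multiple of 8: 128.
Add back 6 edge sts → 134.

CO 134 sts.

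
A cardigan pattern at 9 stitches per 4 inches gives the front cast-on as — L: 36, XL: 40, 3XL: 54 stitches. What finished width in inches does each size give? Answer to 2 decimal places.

9/4 = 2.25 sts per in.
L: 36 / 2.25 = 16.000 → 16.00 in.
XL: 40 / 2.25 = 17.778 → 17.78 in.
3XL: 54 / 2.25 = 24.000 → 24.00 in.

L 16.00 inches; XL 17.78 inches; 3XL 24.00 inches.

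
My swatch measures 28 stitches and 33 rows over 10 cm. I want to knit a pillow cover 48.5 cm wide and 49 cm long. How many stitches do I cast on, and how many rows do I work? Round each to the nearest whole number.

Stitch gauge = 28/10 = 2.8 sts/cm; 48.5 × 2.8 = 135.80 → 136 sts.
Row gauge = 33/10 = 3.3 rows/cm; 49 × 3.3 = 161.70 → 162 rows.

Cast on 136 stitches and work 162 rows.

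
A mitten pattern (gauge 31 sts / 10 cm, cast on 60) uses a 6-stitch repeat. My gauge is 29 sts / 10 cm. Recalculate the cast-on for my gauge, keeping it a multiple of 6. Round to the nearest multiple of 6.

CO 54 sts.

60 × 29 / 31 = 56.13.
Nearest multiple of 6: 54.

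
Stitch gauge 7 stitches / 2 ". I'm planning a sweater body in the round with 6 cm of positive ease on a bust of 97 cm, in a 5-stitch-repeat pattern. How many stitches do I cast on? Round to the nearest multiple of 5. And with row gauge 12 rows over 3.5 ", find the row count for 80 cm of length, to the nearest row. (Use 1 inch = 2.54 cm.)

Finished = 97 + 6 = 103 cm.
103 cm × 1/2.54 = 40.55 inches.
7/2 = 3.5 sts per in; 40.55 × 3.5 = 141.93 sts.
Nearest multiple of 5 → 140.
80 cm = 31.50 inches; × 3.429 = 107.99 → 108 rows.

Cast on 140 stitches; work 108 rows.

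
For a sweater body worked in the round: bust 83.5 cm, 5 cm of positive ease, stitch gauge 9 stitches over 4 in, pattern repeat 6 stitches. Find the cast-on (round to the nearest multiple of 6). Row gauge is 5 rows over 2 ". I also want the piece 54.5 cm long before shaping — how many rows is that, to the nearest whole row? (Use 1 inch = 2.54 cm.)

Finished = 83.5 + 5 = 88.5 cm.
88.5 cm × 1/2.54 = 34.84 inches.
9/4 = 2.25 sts per in; 34.84 × 2.25 = 78.40 sts.
Nearest multiple of 6 → 78.
54.5 cm = 21.46 inches; × 2.5 = 53.64 → 54 rows.

Cast on 78 stitches; work 54 rows.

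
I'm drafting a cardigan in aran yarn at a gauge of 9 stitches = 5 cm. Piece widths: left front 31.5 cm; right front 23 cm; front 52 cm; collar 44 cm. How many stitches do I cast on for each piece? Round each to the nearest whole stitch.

left front 57; right front 41; front 94; collar 79.

Rate = 9/5 = 1.8 sts per cm.
left front: 31.5 × 1.8 = 56.70 → 57.
right front: 23 × 1.8 = 41.40 → 41.
front: 52 × 1.8 = 93.60 → 94.
collar: 44 × 1.8 = 79.20 → 79.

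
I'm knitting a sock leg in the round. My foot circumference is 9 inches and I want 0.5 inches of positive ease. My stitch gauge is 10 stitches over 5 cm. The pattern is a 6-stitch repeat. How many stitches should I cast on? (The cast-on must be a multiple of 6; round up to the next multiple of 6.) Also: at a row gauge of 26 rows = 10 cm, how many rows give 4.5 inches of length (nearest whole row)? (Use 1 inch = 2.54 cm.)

Cast on 54 stitches; work 30 rows.

Finished = 9 + 0.5 = 9.5 inches.
9.5 inches × 2.54 = 24.13 cm.
10/5 = 2 sts per cm; 24.13 × 2 = 48.26 sts.
Next multiple of 6 → 54.
4.5 inches = 11.43 cm; × 2.6 = 29.72 → 30 rows.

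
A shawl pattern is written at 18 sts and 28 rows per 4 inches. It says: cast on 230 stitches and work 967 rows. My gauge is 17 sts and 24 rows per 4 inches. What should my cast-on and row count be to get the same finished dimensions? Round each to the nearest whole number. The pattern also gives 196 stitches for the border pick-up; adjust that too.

Stitches: 230 × 17/18 = 217.22 → 217.
Rows: 967 × 24/28 = 828.86 → 829.
border pick-up: 196 × 17/18 = 185.11 → 185.

Cast on 217 stitches; work 829 rows; border pick-up 185 stitches.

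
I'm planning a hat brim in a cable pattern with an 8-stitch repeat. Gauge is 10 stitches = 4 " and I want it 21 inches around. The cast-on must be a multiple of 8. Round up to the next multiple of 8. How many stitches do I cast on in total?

CO 56 sts.

10 / 4 = 2.5 sts per inch.
21 × 2.5 = 52.50 sts.
Next multiple of 8: 56.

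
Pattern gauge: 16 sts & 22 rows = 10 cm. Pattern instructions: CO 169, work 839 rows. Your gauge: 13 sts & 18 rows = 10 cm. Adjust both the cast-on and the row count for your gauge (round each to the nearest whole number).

Cast on 137 stitches; work 686 rows.

Stitches: 169 × 13/16 = 137.31 → 137.
Rows: 839 × 18/22 = 686.45 → 686.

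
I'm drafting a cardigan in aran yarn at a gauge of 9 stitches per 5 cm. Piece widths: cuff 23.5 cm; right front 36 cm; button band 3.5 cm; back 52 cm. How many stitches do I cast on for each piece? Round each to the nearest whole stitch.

cuff 42; right front 65; button band 6; back 94.

Rate = 9/5 = 1.8 sts per cm.
cuff: 23.5 × 1.8 = 42.30 → 42.
right front: 36 × 1.8 = 64.80 → 65.
button band: 3.5 × 1.8 = 6.30 → 6.
back: 52 × 1.8 = 93.60 → 94.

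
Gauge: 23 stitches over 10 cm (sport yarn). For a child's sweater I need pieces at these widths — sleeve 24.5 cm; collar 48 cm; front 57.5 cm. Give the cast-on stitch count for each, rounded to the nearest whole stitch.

Rate = 23/10 = 2.3 sts per cm.
sleeve: 24.5 × 2.3 = 56.35 → 56.
collar: 48 × 2.3 = 110.40 → 110.
front: 57.5 × 2.3 = 132.25 → 132.

sleeve 56; collar 110; front 132.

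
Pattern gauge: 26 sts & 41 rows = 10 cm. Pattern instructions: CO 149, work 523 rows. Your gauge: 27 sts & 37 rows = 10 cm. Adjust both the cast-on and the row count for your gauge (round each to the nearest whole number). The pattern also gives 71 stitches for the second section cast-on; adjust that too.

Cast on 155 stitches; work 472 rows; second section cast-on 74 stitches.

Stitches: 149 × 27/26 = 154.73 → 155.
Rows: 523 × 37/41 = 471.98 → 472.
second section cast-on: 71 × 27/26 = 73.73 → 74.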